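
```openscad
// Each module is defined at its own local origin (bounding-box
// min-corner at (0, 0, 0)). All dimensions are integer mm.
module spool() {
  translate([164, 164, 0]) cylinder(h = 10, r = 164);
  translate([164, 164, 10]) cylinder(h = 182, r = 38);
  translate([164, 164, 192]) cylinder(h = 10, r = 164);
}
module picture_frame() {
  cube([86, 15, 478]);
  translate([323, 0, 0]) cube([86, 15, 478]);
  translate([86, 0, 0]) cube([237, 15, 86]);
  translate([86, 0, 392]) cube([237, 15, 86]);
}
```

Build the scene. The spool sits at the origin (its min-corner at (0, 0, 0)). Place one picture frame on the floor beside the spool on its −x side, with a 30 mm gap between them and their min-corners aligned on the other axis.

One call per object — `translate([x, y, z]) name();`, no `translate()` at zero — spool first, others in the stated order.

spool();
translate([-439, 0, 0]) picture_frame();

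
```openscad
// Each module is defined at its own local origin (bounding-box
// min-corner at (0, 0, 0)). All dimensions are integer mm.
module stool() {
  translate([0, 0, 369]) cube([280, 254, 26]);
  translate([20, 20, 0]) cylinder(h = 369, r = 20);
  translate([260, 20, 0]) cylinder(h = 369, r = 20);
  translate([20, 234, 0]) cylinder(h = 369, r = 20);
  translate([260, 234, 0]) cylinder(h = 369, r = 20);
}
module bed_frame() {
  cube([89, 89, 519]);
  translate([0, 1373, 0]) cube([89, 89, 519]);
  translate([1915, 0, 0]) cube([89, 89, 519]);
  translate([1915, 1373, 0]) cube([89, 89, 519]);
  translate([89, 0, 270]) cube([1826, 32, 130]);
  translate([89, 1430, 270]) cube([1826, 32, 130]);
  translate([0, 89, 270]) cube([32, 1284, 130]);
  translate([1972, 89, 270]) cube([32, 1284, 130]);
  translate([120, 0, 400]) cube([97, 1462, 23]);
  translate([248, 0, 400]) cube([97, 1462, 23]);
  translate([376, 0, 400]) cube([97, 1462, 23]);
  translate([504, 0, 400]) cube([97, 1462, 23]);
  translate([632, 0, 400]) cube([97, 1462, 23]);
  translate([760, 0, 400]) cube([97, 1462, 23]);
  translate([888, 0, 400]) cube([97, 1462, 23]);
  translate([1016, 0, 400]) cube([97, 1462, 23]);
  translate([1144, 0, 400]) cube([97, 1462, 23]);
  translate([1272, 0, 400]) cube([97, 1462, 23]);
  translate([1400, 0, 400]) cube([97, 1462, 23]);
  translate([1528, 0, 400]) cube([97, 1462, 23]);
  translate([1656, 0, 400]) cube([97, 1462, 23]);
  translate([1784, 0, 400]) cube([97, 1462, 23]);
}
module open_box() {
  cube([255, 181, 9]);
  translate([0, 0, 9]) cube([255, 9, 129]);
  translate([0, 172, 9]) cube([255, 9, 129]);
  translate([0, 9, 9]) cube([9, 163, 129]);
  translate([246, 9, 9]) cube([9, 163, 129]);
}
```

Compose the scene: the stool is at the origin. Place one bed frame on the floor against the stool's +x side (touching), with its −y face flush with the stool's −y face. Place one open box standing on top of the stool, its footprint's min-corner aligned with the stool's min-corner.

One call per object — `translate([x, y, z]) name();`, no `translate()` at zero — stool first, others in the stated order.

stool();
translate([280, 0, 0]) bed_frame();
translate([0, 0, 395]) open_box();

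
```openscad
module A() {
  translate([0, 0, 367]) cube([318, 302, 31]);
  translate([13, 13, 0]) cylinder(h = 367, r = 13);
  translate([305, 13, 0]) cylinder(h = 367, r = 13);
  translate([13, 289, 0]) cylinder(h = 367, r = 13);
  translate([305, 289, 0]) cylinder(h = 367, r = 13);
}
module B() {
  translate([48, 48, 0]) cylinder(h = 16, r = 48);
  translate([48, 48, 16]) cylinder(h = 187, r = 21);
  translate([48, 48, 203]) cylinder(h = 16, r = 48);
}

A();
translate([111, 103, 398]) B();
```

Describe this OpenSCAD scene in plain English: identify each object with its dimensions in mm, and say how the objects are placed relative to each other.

A is a simple wooden stool: a rectangular seat 318 mm (x) by 302 mm (y), 31 mm thick, top face at z = 398 mm, on four round legs, each 26 mm in diameter. The legs rest on z = 0, each leg's axis is inset half a diameter from the nearest pair of seat edges (so the leg's bounding box is flush with the corner).

B is a spool: two coaxial disc flanges of radius 48 mm and thickness 16 mm, joined by a core cylinder of radius 21 mm and height 187 mm. The lower flange rests on z = 0 and the three cylinders share a vertical axis.

The spool is on top of the stool, centred.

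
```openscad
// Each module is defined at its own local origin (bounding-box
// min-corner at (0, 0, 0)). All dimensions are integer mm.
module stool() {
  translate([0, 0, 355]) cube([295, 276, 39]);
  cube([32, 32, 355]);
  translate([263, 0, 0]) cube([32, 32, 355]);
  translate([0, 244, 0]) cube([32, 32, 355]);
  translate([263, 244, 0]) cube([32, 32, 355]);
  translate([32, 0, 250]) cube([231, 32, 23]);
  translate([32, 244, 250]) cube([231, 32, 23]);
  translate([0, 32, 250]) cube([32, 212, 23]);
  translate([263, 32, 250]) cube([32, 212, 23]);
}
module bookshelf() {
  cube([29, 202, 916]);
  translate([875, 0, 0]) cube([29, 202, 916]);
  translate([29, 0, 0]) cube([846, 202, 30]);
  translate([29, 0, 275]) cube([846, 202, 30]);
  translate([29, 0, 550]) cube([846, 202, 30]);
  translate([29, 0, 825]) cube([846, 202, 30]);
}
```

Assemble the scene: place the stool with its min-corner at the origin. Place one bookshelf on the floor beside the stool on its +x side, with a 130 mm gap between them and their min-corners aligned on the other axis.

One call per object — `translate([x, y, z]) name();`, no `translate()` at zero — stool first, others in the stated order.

stool();
translate([425, 0, 0]) bookshelf();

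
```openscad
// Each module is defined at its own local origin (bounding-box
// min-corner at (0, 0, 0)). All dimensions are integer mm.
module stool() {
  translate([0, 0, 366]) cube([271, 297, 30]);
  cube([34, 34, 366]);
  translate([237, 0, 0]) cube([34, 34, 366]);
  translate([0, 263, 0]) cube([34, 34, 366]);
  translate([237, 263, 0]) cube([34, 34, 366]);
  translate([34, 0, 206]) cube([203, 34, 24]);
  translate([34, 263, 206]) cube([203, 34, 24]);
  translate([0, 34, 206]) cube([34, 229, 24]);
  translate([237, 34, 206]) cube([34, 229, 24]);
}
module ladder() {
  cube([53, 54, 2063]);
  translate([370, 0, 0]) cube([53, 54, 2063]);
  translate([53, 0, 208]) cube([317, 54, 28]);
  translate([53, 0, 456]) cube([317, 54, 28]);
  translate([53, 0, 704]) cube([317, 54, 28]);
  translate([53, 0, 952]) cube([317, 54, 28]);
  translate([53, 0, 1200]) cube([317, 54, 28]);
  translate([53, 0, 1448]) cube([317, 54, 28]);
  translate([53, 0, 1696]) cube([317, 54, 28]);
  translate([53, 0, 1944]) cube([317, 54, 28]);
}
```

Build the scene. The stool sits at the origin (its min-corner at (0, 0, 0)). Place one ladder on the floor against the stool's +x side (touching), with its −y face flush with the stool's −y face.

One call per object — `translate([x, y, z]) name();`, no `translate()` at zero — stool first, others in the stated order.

stool();
translate([271, 0, 0]) ladder();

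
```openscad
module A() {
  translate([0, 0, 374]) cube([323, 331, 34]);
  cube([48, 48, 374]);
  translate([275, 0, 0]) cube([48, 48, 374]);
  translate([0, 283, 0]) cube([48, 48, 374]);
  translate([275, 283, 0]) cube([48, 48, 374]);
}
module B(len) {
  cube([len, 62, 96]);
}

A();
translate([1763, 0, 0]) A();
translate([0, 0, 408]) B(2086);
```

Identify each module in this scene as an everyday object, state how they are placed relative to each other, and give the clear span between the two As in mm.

Second stool starts at x = 1763; first ends at x = 323; clear span = 1763 − 323 = 1440 mm.

A is a stool. B is a beam. A beam spans the tops of two stools. The clear span between the two stools is 1440 mm.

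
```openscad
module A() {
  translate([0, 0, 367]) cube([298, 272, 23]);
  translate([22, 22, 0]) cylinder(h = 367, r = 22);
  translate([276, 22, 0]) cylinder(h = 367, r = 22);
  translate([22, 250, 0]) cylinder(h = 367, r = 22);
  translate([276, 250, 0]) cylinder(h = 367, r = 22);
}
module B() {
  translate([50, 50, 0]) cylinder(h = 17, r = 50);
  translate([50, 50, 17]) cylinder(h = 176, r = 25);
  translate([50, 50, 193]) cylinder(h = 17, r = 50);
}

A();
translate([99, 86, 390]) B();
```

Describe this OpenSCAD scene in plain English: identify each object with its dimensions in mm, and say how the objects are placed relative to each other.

A is a four-legged stool. The seat is 298×272 mm, 23 mm thick, top at z = 390 mm. It stands on four round legs, each 44 mm in diameter, from z = 0 to the seat underside, each leg's axis is inset half a diameter from the nearest pair of seat edges (so the leg's bounding box is flush with the corner).

B is a spool: two coaxial disc flanges of radius 50 mm and thickness 17 mm, joined by a core cylinder of radius 25 mm and height 176 mm. The lower flange rests on z = 0 and the three cylinders share a vertical axis.

The spool is on top of the stool, centred.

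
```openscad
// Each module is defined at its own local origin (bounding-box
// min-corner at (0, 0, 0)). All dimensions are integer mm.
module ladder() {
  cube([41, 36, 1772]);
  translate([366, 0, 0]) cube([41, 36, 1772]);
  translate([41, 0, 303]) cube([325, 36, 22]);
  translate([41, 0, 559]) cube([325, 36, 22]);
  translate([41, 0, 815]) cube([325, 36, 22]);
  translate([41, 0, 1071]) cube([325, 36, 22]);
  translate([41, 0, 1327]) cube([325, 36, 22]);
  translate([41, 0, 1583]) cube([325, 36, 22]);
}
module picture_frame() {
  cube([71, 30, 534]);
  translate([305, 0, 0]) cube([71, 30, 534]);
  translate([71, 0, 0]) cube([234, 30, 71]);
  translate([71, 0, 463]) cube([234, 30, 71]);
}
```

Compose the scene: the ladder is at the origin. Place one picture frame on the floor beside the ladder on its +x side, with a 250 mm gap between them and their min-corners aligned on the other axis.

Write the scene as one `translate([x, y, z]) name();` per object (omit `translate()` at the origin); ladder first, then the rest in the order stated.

ladder();
translate([657, 0, 0]) picture_frame();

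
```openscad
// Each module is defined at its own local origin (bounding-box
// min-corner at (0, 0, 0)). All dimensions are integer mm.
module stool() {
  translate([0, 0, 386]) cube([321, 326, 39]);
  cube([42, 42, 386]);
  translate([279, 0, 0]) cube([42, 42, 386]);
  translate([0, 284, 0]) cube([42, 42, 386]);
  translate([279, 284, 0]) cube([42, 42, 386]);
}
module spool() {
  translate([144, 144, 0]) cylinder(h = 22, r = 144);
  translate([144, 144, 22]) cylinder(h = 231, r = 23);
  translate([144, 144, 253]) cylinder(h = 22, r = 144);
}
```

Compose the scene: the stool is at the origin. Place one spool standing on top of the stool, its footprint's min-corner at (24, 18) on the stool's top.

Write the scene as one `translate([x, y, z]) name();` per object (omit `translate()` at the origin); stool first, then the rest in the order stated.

stool();
translate([24, 18, 425]) spool();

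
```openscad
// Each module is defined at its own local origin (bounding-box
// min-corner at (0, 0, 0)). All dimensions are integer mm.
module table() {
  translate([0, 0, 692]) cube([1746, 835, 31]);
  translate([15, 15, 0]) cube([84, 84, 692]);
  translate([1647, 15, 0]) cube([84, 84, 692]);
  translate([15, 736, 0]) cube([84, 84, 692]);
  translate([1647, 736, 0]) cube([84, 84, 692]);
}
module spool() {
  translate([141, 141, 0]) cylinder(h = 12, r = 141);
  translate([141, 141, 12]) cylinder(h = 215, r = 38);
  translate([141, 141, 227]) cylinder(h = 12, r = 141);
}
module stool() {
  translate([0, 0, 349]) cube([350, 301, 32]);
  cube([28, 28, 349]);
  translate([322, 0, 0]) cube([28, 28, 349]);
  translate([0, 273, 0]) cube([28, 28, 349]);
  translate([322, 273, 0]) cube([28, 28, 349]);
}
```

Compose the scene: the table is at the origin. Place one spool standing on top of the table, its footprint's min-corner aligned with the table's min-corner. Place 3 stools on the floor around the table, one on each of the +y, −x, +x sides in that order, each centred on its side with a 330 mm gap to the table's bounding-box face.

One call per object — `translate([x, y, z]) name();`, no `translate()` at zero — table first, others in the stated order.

table();
translate([0, 0, 723]) spool();
translate([698, 1165, 0]) stool();
translate([-680, 267, 0]) stool();
translate([2076, 267, 0]) stool();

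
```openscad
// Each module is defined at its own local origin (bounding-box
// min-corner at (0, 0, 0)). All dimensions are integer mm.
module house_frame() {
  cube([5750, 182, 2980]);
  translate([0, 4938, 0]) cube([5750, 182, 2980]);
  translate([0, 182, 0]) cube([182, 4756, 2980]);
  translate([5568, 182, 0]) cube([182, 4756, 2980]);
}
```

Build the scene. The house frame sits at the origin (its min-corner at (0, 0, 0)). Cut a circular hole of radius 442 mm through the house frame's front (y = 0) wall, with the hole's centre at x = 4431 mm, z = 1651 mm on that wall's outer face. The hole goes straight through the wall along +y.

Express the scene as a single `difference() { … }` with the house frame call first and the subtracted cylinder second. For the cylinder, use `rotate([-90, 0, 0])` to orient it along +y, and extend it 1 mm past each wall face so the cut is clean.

difference() {
  house_frame();
  translate([4431, -1, 1651]) rotate([-90, 0, 0]) cylinder(h = 184, r = 442);
}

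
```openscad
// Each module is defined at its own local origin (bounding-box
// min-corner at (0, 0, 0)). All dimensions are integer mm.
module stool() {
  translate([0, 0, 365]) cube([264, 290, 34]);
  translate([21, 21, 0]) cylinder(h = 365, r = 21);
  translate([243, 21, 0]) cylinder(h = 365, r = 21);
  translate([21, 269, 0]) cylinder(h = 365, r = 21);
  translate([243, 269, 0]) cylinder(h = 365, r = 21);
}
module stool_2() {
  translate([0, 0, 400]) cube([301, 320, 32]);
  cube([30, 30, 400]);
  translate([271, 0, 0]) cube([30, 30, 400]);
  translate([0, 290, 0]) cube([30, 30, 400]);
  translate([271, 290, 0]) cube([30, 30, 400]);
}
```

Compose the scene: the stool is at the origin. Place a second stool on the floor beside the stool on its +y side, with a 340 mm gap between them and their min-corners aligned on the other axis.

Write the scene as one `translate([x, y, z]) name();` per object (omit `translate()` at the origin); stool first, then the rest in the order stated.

stool();
translate([0, 630, 0]) stool_2();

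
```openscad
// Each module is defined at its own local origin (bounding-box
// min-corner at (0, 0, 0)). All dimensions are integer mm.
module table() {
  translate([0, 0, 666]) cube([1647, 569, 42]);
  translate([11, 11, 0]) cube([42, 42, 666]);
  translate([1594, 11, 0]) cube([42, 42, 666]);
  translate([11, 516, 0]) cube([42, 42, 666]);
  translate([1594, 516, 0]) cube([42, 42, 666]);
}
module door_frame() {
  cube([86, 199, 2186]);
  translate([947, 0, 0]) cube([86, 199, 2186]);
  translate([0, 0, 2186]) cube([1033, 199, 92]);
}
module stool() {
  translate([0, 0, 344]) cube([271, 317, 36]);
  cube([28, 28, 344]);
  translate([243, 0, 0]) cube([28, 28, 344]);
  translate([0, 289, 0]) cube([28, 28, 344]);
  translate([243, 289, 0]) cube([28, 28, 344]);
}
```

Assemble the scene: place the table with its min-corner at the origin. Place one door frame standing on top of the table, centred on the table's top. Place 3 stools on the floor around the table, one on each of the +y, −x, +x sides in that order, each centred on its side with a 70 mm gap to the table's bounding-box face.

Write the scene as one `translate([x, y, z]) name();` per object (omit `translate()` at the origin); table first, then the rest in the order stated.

table();
translate([307, 185, 708]) door_frame();
translate([688, 639, 0]) stool();
translate([-341, 126, 0]) stool();
translate([1717, 126, 0]) stool();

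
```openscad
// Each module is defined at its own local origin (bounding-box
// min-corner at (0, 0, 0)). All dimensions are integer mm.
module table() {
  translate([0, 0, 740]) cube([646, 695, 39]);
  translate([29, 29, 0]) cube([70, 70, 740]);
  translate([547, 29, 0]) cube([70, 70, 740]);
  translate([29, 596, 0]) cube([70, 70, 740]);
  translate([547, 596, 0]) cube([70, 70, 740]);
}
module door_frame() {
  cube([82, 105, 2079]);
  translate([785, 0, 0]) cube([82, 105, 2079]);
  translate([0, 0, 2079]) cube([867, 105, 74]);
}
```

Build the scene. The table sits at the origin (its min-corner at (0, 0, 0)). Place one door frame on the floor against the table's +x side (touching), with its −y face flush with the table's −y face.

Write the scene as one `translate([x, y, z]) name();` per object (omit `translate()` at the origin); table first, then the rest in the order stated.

table();
translate([646, 0, 0]) door_frame();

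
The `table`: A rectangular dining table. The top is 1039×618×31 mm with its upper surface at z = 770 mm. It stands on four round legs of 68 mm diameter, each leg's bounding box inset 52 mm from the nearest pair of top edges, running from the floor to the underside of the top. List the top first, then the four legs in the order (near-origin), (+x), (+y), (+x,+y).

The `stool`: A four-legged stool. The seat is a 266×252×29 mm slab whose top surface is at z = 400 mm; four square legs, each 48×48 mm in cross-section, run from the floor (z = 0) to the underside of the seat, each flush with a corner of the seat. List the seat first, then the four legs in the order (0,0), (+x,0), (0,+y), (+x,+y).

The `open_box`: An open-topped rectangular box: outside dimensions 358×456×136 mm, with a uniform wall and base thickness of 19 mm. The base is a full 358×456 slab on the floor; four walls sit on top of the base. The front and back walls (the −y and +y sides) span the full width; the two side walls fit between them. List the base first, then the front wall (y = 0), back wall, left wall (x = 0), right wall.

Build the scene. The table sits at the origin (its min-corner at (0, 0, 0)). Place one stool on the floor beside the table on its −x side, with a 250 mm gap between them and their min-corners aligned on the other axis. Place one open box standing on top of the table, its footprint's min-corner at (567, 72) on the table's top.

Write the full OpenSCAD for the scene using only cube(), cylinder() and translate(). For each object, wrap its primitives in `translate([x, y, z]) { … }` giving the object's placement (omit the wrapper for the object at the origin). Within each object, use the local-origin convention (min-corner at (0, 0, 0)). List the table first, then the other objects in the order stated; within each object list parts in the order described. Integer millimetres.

translate([0, 0, 739]) cube([1039, 618, 31]);
translate([86, 86, 0]) cylinder(h = 739, r = 34);
translate([953, 86, 0]) cylinder(h = 739, r = 34);
translate([86, 532, 0]) cylinder(h = 739, r = 34);
translate([953, 532, 0]) cylinder(h = 739, r = 34);
translate([-516, 0, 0]) {
  translate([0, 0, 371]) cube([266, 252, 29]);
  cube([48, 48, 371]);
  translate([218, 0, 0]) cube([48, 48, 371]);
  translate([0, 204, 0]) cube([48, 48, 371]);
  translate([218, 204, 0]) cube([48, 48, 371]);
}
translate([567, 72, 770]) {
  cube([358, 456, 19]);
  translate([0, 0, 19]) cube([358, 19, 117]);
  translate([0, 437, 19]) cube([358, 19, 117]);
  translate([0, 19, 19]) cube([19, 418, 117]);
  translate([339, 19, 19]) cube([19, 418, 117]);
}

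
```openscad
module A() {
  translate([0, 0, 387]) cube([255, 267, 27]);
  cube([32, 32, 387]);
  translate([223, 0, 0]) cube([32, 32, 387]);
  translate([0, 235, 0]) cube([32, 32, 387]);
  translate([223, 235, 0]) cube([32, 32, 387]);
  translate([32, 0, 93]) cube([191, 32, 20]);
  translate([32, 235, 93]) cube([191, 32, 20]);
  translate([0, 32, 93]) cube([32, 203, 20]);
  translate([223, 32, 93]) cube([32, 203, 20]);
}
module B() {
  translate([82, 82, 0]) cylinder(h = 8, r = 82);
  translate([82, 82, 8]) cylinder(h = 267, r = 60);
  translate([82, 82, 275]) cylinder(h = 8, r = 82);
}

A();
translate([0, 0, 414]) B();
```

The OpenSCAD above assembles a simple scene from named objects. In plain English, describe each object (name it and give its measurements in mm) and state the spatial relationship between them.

A is a four-legged stool. The seat is 255×267 mm, 27 mm thick, top at z = 414 mm. It stands on four square legs, each 32×32 mm in cross-section, from z = 0 to the seat underside, each flush with a corner of the seat. Four stretchers, 32 mm wide and 20 mm tall, connect adjacent legs with their undersides at z = 93 mm, each running between the inner faces of the legs it joins and aligned with the legs' outer faces on the other axis.

B is a spool: two coaxial disc flanges of radius 82 mm and thickness 8 mm, joined by a core cylinder of radius 60 mm and height 267 mm. The lower flange rests on z = 0 and the three cylinders share a vertical axis.

The spool is on top of the stool.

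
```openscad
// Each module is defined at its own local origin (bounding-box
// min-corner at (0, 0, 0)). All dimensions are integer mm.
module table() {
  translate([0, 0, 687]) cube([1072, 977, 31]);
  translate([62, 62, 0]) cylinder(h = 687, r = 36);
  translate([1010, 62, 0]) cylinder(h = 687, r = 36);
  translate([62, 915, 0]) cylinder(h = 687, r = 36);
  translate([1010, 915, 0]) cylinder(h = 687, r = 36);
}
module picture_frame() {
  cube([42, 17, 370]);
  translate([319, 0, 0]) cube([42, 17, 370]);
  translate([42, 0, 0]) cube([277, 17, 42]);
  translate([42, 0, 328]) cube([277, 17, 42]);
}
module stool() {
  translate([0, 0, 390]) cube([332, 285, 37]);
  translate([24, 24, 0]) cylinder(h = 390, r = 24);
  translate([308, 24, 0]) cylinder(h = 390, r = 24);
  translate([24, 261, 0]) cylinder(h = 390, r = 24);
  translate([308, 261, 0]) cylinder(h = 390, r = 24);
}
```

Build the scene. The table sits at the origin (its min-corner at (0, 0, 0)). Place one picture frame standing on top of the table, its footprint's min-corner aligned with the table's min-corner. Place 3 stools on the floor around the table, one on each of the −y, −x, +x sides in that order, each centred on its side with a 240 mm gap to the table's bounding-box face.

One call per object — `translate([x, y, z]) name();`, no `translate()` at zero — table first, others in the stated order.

table();
translate([0, 0, 718]) picture_frame();
translate([370, -525, 0]) stool();
translate([-572, 346, 0]) stool();
translate([1312, 346, 0]) stool();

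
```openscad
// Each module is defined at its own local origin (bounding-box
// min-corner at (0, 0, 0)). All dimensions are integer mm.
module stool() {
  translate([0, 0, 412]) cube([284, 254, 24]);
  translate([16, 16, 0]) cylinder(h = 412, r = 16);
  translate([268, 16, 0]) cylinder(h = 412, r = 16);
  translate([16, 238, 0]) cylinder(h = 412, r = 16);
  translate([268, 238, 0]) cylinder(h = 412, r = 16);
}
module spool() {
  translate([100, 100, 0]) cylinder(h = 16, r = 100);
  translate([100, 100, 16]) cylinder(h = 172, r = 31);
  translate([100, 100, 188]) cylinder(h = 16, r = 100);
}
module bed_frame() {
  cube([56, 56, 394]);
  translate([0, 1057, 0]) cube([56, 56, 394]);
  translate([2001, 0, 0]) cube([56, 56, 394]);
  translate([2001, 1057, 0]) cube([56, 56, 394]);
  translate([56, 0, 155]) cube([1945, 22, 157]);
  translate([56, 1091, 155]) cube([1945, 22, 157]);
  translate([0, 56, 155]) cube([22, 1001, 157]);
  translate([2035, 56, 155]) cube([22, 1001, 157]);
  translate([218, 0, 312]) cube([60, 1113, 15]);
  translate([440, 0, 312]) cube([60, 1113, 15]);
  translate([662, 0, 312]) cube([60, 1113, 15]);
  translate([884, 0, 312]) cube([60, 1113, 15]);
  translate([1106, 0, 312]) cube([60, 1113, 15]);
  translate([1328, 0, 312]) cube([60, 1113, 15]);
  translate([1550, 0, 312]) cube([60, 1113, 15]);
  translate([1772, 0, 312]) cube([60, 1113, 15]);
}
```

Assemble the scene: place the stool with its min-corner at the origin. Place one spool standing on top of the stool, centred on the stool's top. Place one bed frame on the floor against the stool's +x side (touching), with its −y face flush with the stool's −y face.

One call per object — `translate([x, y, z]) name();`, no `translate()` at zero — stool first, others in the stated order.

stool();
translate([42, 27, 436]) spool();
translate([284, 0, 0]) bed_frame();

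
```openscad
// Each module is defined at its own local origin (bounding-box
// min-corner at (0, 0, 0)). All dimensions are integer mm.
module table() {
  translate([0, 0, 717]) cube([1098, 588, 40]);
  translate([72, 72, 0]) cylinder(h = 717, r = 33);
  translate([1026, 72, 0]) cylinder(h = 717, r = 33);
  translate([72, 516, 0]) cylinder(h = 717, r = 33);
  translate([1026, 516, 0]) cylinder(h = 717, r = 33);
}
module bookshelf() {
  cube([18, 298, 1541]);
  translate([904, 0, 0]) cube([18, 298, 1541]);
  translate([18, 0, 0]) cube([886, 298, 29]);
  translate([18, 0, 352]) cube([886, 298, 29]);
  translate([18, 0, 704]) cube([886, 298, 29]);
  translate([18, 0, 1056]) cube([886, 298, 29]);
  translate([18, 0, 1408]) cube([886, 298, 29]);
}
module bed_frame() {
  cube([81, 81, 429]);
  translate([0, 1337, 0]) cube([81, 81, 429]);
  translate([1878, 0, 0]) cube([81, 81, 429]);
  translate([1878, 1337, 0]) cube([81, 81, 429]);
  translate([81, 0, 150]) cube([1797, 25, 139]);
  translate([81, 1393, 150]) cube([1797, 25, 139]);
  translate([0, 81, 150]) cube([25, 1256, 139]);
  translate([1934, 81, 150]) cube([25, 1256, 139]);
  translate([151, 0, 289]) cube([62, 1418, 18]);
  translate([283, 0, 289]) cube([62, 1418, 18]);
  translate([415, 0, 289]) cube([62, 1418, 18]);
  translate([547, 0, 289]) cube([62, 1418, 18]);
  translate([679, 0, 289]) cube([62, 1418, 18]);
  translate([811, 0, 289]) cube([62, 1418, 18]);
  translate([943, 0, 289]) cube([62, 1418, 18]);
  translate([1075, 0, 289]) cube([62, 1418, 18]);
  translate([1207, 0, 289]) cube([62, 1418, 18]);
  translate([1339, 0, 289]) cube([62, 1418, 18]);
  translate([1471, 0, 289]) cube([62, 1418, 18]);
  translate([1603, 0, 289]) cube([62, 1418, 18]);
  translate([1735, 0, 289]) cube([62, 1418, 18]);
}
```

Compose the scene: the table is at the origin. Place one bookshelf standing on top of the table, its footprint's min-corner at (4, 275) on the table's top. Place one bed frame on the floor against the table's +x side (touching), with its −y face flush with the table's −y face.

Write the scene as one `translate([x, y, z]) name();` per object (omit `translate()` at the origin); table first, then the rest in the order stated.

table();
translate([4, 275, 757]) bookshelf();
translate([1098, 0, 0]) bed_frame();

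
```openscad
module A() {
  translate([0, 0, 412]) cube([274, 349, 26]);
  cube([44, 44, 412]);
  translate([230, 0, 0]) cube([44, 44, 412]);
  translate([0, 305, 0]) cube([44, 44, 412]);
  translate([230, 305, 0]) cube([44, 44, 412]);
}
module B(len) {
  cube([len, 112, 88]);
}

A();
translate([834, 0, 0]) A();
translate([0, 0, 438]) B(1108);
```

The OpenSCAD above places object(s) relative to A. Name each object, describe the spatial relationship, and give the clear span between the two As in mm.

A is a stool. B is a beam. A beam spans the tops of two stools. The clear span between the two stools is 560 mm.

Second stool starts at x = 834; first ends at x = 274; clear span = 834 − 274 = 560 mm.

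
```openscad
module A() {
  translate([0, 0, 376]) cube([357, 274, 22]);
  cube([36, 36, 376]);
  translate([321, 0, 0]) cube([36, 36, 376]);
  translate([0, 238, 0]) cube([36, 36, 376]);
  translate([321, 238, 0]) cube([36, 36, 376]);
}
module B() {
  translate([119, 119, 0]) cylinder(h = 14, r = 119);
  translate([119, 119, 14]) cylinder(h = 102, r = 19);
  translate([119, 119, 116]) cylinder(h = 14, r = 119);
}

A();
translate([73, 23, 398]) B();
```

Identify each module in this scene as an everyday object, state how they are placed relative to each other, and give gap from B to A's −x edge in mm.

The spool's min-x is at 73; the stool's min-x is 0; gap = 73 mm.

A is a stool. B is a spool. The spool is on top of the stool. The gap from the spool to the stool's −x edge is 73 mm.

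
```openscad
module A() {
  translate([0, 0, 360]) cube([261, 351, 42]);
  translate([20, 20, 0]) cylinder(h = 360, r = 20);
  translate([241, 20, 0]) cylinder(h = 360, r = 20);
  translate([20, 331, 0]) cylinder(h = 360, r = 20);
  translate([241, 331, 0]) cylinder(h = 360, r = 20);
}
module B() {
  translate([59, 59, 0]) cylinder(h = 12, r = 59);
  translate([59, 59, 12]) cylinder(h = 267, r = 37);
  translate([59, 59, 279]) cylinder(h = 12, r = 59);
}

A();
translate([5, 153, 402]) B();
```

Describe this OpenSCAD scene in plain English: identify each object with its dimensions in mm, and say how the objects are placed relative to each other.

A is a four-legged stool. The seat is 261×351 mm, 42 mm thick, top at z = 402 mm. It stands on four round legs, each 40 mm in diameter, from z = 0 to the seat underside, each leg's axis is inset half a diameter from the nearest pair of seat edges (so the leg's bounding box is flush with the corner).

B is a spool: two coaxial disc flanges of radius 59 mm and thickness 12 mm, joined by a core cylinder of radius 37 mm and height 267 mm. The lower flange rests on z = 0 and the three cylinders share a vertical axis.

The spool is on top of the stool.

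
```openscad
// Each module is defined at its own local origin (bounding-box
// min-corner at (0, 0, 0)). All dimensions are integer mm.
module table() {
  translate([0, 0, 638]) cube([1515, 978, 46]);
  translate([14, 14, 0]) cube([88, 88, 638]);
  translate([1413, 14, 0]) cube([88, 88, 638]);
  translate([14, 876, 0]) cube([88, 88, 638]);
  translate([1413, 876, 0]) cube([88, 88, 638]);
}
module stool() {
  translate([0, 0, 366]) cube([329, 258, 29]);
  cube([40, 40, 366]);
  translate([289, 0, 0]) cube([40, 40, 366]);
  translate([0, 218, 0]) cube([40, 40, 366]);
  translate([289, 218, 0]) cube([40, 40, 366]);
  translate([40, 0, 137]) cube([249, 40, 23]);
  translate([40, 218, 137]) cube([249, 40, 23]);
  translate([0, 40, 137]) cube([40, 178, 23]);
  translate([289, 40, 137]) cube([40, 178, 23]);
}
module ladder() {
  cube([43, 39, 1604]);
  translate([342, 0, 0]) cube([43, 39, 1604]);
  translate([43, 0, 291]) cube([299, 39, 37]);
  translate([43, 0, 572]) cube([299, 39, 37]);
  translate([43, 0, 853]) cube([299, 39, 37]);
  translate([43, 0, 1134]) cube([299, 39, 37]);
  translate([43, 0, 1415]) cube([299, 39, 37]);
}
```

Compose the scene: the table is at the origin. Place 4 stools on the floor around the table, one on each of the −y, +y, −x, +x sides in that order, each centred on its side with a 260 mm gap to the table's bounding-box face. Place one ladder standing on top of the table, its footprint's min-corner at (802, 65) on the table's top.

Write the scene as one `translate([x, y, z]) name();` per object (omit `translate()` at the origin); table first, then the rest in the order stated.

table();
translate([593, -518, 0]) stool();
translate([593, 1238, 0]) stool();
translate([-589, 360, 0]) stool();
translate([1775, 360, 0]) stool();
translate([802, 65, 684]) ladder();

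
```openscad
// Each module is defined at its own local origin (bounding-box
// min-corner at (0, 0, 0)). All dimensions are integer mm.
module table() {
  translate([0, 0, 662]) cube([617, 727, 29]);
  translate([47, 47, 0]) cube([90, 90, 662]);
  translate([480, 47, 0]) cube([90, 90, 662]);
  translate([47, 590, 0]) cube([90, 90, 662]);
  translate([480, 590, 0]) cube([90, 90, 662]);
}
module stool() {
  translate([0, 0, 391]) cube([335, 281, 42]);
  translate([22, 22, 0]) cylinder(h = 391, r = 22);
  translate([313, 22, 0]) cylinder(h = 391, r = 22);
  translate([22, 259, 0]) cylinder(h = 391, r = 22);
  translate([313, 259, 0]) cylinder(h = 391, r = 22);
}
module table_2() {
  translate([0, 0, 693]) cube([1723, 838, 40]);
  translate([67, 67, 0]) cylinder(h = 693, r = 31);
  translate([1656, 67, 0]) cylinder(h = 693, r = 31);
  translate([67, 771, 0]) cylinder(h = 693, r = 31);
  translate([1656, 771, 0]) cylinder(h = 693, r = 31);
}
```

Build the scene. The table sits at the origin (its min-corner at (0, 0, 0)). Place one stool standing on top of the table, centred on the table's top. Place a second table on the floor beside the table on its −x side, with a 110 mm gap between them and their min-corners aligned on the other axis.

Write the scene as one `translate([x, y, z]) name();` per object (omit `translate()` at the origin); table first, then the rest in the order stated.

table();
translate([141, 223, 691]) stool();
translate([-1833, 0, 0]) table_2();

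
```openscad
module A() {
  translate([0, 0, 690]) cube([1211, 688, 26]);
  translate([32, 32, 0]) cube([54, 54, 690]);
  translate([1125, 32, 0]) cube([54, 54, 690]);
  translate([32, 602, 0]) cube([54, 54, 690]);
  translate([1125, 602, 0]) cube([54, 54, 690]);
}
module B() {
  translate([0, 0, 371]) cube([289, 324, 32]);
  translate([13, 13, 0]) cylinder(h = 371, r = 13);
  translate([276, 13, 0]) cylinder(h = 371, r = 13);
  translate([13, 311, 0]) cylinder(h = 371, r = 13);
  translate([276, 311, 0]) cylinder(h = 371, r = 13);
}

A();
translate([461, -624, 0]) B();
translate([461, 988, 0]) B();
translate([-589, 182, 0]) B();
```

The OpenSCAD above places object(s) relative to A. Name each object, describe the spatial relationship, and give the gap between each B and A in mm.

Each stool's nearest face is 300 mm from the table's bounding box.

A is a table. B is a stool. Three stools sit around the table at the −y, +y, −x sides. The gap between each stool and the table is 300 mm.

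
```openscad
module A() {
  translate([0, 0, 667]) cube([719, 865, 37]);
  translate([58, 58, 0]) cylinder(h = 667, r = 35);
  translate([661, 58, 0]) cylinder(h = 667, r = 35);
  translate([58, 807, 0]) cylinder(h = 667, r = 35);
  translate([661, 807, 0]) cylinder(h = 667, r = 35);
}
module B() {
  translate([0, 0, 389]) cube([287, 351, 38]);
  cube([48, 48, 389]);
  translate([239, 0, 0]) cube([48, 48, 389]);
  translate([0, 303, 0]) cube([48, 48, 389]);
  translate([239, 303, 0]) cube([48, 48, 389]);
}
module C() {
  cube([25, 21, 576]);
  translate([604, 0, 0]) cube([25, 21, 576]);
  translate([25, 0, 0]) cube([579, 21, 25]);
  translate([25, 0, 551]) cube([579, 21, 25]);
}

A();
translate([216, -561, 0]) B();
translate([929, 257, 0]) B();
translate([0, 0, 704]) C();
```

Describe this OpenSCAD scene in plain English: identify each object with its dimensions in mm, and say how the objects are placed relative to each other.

A is a table with a 719×865 mm rectangular top, 37 mm thick, top surface at z = 704 mm, supported by four round legs of 70 mm diameter, each leg's bounding box inset 23 mm from the nearest pair of top edges, running from the floor.

B is a simple wooden stool: a rectangular seat 287 mm (x) by 351 mm (y), 38 mm thick, top face at z = 427 mm, on four square legs, each 48×48 mm in cross-section. The legs rest on z = 0, each flush with a corner of the seat.

C is a rectangular picture frame lying in the x–z plane (depth along y). The opening is 579 mm wide (x) by 526 mm tall (z), surrounded by a border 25 mm wide on all four sides. The frame is 21 mm deep and is made of two full-height vertical stiles with two horizontal rails fitted between them.

Two stools sit around the table at the −y, +x sides. The picture frame is on top of the table.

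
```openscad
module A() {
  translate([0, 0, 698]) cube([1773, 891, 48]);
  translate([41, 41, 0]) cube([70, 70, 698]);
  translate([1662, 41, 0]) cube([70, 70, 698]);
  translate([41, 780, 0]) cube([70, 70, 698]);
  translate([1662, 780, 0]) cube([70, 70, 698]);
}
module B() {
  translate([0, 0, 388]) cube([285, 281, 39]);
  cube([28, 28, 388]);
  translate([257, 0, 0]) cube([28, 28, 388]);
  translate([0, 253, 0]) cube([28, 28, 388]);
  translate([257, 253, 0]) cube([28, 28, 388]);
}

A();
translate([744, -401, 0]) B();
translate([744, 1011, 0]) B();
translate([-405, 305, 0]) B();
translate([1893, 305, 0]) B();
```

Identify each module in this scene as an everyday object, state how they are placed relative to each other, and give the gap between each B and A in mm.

A is a table. B is a stool. Four stools sit around the table at the −y, +y, −x, +x sides. The gap between each stool and the table is 120 mm.

Each stool's nearest face is 120 mm from the table's bounding box.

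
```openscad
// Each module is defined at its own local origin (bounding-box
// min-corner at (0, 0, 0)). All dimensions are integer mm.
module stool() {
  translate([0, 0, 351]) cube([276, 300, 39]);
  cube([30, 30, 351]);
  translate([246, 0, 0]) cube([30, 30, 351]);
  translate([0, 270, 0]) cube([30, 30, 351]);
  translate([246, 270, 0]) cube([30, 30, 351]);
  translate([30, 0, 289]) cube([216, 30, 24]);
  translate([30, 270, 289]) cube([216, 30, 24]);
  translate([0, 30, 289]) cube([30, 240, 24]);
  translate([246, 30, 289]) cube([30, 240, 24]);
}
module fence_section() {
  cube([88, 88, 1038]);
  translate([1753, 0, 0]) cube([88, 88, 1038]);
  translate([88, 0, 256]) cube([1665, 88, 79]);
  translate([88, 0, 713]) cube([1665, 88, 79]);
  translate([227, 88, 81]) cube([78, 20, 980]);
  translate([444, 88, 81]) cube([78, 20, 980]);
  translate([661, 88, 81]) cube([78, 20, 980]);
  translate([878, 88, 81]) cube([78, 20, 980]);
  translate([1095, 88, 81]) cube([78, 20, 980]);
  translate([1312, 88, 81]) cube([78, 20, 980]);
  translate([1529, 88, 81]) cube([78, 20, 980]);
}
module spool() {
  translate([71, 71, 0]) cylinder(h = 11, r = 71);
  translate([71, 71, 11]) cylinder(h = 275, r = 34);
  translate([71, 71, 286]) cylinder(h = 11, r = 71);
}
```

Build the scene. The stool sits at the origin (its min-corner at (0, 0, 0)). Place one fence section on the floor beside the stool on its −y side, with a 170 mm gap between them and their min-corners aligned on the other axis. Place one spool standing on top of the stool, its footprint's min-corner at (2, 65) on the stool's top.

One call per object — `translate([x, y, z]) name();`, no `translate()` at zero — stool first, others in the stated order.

stool();
translate([0, -278, 0]) fence_section();
translate([2, 65, 390]) spool();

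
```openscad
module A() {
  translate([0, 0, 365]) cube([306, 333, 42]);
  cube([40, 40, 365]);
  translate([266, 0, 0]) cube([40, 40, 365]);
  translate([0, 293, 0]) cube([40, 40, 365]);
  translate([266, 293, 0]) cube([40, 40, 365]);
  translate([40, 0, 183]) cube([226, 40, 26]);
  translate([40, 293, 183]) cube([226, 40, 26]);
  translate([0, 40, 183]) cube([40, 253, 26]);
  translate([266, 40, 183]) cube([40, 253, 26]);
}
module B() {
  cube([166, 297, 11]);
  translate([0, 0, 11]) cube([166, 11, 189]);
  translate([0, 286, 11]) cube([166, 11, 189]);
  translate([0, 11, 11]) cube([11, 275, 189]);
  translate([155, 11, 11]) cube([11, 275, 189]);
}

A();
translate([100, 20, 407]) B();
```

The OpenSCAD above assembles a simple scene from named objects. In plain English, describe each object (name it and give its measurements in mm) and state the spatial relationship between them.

A is a simple wooden stool: a rectangular seat 306 mm (x) by 333 mm (y), 42 mm thick, top face at z = 407 mm, on four square legs, each 40×40 mm in cross-section. The legs rest on z = 0, each flush with a corner of the seat. Four stretchers, 40 mm wide and 26 mm tall, connect adjacent legs with their undersides at z = 183 mm, each running between the inner faces of the legs it joins and aligned with the legs' outer faces on the other axis.

B is an open-topped rectangular box: outside dimensions 166×297×200 mm, with a uniform wall and base thickness of 11 mm. The base is a full 166×297 slab on the floor; four walls sit on top of the base. The front and back walls (the −y and +y sides) span the full width; the two side walls fit between them.

The open box is on top of the stool.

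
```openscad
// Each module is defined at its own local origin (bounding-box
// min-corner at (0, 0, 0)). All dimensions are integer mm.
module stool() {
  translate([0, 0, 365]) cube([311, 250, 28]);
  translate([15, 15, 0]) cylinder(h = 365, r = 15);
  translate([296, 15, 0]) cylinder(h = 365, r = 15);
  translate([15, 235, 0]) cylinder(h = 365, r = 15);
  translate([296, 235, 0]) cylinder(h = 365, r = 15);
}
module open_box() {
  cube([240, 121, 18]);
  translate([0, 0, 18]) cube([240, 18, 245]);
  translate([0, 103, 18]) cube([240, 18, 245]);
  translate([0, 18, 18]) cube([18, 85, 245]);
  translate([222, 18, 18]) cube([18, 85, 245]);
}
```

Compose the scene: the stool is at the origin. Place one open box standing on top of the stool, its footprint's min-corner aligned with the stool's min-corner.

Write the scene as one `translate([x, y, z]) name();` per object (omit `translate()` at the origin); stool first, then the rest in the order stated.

stool();
translate([0, 0, 393]) open_box();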